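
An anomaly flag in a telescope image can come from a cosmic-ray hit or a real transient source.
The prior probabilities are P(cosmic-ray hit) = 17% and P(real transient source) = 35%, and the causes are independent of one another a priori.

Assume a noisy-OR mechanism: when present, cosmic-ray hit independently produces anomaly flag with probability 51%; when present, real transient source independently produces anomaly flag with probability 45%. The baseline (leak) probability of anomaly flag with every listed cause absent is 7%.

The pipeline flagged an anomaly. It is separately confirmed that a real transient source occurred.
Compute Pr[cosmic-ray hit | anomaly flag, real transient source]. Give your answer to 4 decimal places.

Pr[cosmic-ray hit | anomaly flag, real transient source] ≈ 0.2391

Under noisy-OR, P(anomaly flag | causes) = 1 − (1−0.07)·∏(1−qᵢ) over the active causes.
P(anomaly flag | real transient source) = 0.4885×0.83 + 0.749365×0.17 = 0.405455 + 0.127392 = 0.532847
The cosmic-ray hit-present share is 0.749365×0.17 = 0.127392.
Hence the posterior is 0.127392/0.532847 ≈ 0.2391.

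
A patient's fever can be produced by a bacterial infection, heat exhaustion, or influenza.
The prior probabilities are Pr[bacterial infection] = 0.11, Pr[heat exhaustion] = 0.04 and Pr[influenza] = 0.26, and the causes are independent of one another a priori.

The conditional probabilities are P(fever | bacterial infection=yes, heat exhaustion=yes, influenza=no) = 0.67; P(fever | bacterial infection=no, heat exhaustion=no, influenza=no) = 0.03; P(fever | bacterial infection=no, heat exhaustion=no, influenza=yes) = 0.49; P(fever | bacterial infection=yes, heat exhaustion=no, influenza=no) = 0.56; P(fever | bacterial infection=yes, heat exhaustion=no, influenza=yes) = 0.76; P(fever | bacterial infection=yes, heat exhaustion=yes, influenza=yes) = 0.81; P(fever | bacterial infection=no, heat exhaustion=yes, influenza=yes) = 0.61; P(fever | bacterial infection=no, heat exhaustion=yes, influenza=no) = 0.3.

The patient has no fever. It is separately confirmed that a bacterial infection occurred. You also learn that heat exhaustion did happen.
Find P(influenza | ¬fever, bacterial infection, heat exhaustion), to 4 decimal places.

P(influenza | ¬fever, bacterial infection, heat exhaustion) ≈ 0.1683

Numerator (weight on configurations with influenza): 0.19×0.26 = 0.049400
Denominator P(¬fever | bacterial infection, heat exhaustion): 0.33×0.74 + 0.19×0.26 = 0.293600
P(influenza | ¬fever, bacterial infection, heat exhaustion) = 0.049400/0.293600 ≈ 0.1683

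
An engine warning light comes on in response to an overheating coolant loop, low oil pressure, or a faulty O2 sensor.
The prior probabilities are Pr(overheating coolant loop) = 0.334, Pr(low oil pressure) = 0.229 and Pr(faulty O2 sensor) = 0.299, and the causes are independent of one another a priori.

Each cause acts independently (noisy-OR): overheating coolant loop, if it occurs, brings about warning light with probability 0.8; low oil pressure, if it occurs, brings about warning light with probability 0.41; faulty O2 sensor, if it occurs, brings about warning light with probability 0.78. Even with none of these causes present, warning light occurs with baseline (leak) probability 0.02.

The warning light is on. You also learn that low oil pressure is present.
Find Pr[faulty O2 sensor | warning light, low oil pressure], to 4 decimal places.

Pr[faulty O2 sensor | warning light, low oil pressure] ≈ 0.4016

Under noisy-OR, P(warning light | causes) = 1 − (1−0.02)·∏(1−qᵢ) over the active causes.
Weight on faulty O2 sensor=true, given the evidence: 0.173803 + 0.097325 = 0.271128
Denominator P(warning light | low oil pressure): 0.4218×0.666×0.701 + 0.872796×0.666×0.299 + 0.88436×0.334×0.701 + 0.974559×0.334×0.299 = 0.675111
Posterior = 0.271128 / 0.675111 ≈ 0.4016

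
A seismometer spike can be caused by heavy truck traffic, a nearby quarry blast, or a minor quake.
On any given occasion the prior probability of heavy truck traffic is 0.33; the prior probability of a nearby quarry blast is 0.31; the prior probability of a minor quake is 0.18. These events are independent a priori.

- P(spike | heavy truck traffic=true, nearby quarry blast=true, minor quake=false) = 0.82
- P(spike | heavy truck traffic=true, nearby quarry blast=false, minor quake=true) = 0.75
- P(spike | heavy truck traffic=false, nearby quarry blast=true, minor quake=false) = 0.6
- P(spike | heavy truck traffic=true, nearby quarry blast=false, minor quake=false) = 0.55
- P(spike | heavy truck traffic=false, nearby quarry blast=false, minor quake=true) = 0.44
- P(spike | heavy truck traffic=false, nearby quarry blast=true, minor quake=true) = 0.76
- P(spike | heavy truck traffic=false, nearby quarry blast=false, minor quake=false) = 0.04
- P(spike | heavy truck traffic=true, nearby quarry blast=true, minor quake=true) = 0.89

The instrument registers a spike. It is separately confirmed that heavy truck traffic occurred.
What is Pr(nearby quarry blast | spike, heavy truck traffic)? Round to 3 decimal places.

Pr(nearby quarry blast | spike, heavy truck traffic) ≈ 0.390

Numerator (weight on configurations with nearby quarry blast): 0.208444 + 0.049662 = 0.258106
The normalizing constant is 0.55*0.69*0.82 + 0.75*0.69*0.18 + 0.82*0.31*0.82 + 0.89*0.31*0.18 = 0.662446
Posterior = 0.258106 / 0.662446 ≈ 0.390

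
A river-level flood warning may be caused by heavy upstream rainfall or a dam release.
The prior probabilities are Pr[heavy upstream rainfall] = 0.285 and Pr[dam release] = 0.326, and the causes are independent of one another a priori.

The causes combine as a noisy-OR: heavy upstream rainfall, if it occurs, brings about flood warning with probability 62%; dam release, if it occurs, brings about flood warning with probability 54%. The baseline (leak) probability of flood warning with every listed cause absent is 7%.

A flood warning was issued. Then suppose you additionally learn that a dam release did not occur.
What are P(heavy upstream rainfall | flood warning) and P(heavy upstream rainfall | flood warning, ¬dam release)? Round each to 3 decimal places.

P(heavy upstream rainfall | flood warning) ≈ 0.547; P(heavy upstream rainfall | flood warning, ¬dam release) ≈ 0.786

Under noisy-OR, P(flood warning | causes) = 1 − (1−0.07)·∏(1−qᵢ) over the active causes.
P(flood warning) = 0.07·0.715·0.674 + 0.5722·0.715·0.326 + 0.6466·0.285·0.674 + 0.837436·0.285·0.326 = 0.033734 + 0.133374 + 0.124205 + 0.077806 = 0.369119
Restricting to configurations with heavy upstream rainfall present: 0.124205 + 0.077806 = 0.202011.
Hence the posterior is 0.202011/0.369119 ≈ 0.547.

Now also conditioning on dam release≠true:
P(flood warning | ¬dam release) = 0.07·0.715 + 0.6466·0.285 = 0.050050 + 0.184281 = 0.234331
Restricting to configurations with heavy upstream rainfall present: 0.6466·0.285 = 0.184281.
Hence the posterior is 0.184281/0.234331 ≈ 0.786.
Ruling out dam release raises the posterior on heavy upstream rainfall — the flip side of explaining away.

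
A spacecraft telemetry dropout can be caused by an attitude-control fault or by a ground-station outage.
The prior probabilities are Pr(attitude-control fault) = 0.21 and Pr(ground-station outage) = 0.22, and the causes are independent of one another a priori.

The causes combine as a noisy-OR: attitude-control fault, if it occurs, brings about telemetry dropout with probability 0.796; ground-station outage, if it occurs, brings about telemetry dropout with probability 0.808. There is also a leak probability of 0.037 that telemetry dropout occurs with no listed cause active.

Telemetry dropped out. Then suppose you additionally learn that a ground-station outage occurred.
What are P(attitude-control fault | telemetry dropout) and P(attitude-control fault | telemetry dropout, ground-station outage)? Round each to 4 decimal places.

Under noisy-OR, P(telemetry dropout | causes) = 1 − (1−0.037)·∏(1−qᵢ) over the active causes.
P(telemetry dropout) = 0.037·0.79·0.78 + 0.815104·0.79·0.22 + 0.803548·0.21·0.78 + 0.962281·0.21·0.22 = 0.022799 + 0.141665 + 0.131621 + 0.044457 = 0.340542
Of this, 0.176078 comes from 0.131621 + 0.044457 (the attitude-control fault=true cases).
P(attitude-control fault | telemetry dropout) = 0.176078 / 0.340542 ≈ 0.5171

Now also conditioning on ground-station outage=true:
P(telemetry dropout | ground-station outage) = 0.815104×0.79 + 0.962281×0.21 = 0.643932 + 0.202079 = 0.846011
Restricting to configurations with attitude-control fault present: 0.962281×0.21 = 0.202079.
Hence the posterior is 0.202079/0.846011 ≈ 0.2389.
Conditioning on ground-station outage lowers the posterior on attitude-control fault: the classic explaining-away effect in a common-effect structure.

P(attitude-control fault | telemetry dropout) ≈ 0.5171; P(attitude-control fault | telemetry dropout, ground-station outage) ≈ 0.2389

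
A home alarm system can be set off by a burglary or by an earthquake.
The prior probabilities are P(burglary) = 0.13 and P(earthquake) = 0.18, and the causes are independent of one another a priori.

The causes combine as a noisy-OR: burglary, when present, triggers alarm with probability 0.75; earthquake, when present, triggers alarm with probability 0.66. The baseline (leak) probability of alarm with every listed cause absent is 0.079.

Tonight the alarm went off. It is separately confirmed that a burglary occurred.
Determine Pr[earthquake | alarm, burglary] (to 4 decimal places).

Under noisy-OR, P(alarm | causes) = 1 − (1−0.079)·∏(1−qᵢ) over the active causes.
Weight on earthquake=true, given the evidence: 0.921715·0.18 = 0.165909
Normalizer over all consistent configurations: 0.76975·0.82 + 0.921715·0.18 = 0.797104
Posterior = 0.165909 / 0.797104 ≈ 0.2081

Pr[earthquake | alarm, burglary] ≈ 0.2081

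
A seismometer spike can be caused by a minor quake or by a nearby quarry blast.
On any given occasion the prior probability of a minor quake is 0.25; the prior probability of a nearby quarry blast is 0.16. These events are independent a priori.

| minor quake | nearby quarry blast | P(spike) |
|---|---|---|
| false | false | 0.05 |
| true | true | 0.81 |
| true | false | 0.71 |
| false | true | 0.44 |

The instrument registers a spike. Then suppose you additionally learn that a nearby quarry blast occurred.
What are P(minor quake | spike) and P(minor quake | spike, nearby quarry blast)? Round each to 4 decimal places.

P(spike) = 0.05·0.75·0.84 + 0.44·0.75·0.16 + 0.71·0.25·0.84 + 0.81·0.25·0.16 = 0.031500 + 0.052800 + 0.149100 + 0.032400 = 0.265800
The minor quake-present share is 0.149100 + 0.032400 = 0.181500.
P(minor quake | spike) = 0.181500 / 0.265800 ≈ 0.6828

Now also conditioning on nearby quarry blast=true:
Sum P(spike|·) weighted by the priors over both values of minor quake:
  P(spike | nearby quarry blast) = 0.44*0.75 + 0.81*0.25
        = 0.330000 + 0.202500 = 0.532500
Keeping only the minor quake-present terms gives 0.202500, so
  P(minor quake | spike, nearby quarry blast) = 0.202500 / 0.532500 ≈ 0.3803
The drop from 0.6828 to 0.3803 is the explaining-away (discounting) effect.

P(minor quake | spike) ≈ 0.6828; P(minor quake | spike, nearby quarry blast) ≈ 0.3803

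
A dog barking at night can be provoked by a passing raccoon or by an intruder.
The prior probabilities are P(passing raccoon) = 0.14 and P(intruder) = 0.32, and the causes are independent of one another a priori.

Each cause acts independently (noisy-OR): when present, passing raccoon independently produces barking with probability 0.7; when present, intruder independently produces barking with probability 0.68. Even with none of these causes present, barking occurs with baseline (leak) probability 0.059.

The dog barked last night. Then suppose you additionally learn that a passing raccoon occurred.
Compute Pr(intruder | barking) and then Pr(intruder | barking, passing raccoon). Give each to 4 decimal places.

Under noisy-OR, P(barking | causes) = 1 − (1−0.059)·∏(1−qᵢ) over the active causes.
Weight on intruder=true, given the evidence: 0.192332 + 0.040753 = 0.233085
Normalizer over all consistent configurations: 0.059×0.86×0.68 + 0.69888×0.86×0.32 + 0.7177×0.14×0.68 + 0.909664×0.14×0.32 = 0.335913
Posterior = 0.233085 / 0.335913 ≈ 0.6939

With the extra evidence:
P(barking | passing raccoon) = 0.7177*0.68 + 0.909664*0.32 = 0.488036 + 0.291092 = 0.779128
Of this, 0.291092 comes from 0.909664*0.32 (the intruder=true cases).
P(intruder | barking, passing raccoon) = 0.291092 / 0.779128 ≈ 0.3736
Conditioning on passing raccoon lowers the posterior on intruder: the classic explaining-away effect in a common-effect structure.

Pr(intruder | barking) ≈ 0.6939; Pr(intruder | barking, passing raccoon) ≈ 0.3736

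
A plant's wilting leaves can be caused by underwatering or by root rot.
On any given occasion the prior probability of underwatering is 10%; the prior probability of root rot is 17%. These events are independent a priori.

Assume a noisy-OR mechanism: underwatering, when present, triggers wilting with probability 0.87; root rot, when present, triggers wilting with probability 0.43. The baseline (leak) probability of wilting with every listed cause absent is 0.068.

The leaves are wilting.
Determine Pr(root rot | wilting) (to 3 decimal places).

Under noisy-OR, P(wilting | causes) = 1 − (1−0.068)·∏(1−qᵢ) over the active causes.
By total probability over the 4 (underwatering, root rot) configurations:
  P(wilting) = 0.068×0.9×0.83 + 0.46876×0.9×0.17 + 0.87884×0.1×0.83 + 0.930939×0.1×0.17
        = 0.050796 + 0.071720 + 0.072944 + 0.015826 = 0.211286
Configurations with root rot contribute 0.087546, so
  P(root rot | wilting) = 0.087546 / 0.211286 ≈ 0.414

Pr(root rot | wilting) ≈ 0.414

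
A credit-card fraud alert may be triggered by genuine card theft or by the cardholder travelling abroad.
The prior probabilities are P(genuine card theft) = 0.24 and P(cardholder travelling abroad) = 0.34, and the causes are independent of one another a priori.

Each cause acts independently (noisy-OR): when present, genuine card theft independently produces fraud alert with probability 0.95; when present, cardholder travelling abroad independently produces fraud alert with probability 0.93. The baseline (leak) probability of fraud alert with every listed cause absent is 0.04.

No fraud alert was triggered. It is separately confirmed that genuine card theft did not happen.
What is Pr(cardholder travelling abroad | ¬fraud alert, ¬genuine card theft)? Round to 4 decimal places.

Pr(cardholder travelling abroad | ¬fraud alert, ¬genuine card theft) ≈ 0.0348

Under noisy-OR, P(fraud alert | causes) = 1 − (1−0.04)·∏(1−qᵢ) over the active causes.
By total probability over both values of cardholder travelling abroad:
  P(¬fraud alert | ¬genuine card theft) = 0.96×0.66 + 0.0672×0.34
        = 0.633600 + 0.022848 = 0.656448
Configurations with cardholder travelling abroad contribute 0.022848, so
  P(cardholder travelling abroad | ¬fraud alert, ¬genuine card theft) = 0.022848 / 0.656448 ≈ 0.0348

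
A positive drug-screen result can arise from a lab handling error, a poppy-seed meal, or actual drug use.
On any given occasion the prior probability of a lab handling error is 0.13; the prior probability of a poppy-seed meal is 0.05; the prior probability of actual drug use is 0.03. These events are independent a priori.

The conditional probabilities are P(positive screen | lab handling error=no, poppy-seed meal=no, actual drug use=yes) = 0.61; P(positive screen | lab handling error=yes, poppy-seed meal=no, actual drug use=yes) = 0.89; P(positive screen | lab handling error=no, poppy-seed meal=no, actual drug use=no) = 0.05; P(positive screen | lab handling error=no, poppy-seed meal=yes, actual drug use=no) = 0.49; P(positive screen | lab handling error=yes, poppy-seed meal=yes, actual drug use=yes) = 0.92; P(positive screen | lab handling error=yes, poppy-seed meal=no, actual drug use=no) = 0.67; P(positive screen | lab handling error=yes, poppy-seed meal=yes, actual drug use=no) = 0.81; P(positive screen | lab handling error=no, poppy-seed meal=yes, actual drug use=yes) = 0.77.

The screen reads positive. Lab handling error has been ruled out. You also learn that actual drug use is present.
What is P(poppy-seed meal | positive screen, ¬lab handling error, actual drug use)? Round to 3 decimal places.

P(poppy-seed meal | positive screen, ¬lab handling error, actual drug use) ≈ 0.062

By total probability over both values of poppy-seed meal:
  P(positive screen | ¬lab handling error, actual drug use) = 0.61*0.95 + 0.77*0.05
        = 0.579500 + 0.038500 = 0.618000
Keeping only the poppy-seed meal-present terms gives 0.038500, so
  P(poppy-seed meal | positive screen, ¬lab handling error, actual drug use) = 0.038500 / 0.618000 ≈ 0.062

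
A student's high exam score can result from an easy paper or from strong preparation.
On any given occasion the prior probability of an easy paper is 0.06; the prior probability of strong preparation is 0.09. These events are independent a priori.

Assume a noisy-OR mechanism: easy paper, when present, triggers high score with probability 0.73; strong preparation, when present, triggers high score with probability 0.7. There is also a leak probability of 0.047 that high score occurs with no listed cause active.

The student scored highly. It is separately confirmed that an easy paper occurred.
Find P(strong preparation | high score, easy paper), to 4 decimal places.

Under noisy-OR, P(high score | causes) = 1 − (1−0.047)·∏(1−qᵢ) over the active causes.
By total probability over both values of strong preparation:
  P(high score | easy paper) = 0.74269*0.91 + 0.922807*0.09
        = 0.675848 + 0.083053 = 0.758901
The terms with strong preparation present sum to 0.083053, so
  P(strong preparation | high score, easy paper) = 0.083053 / 0.758901 ≈ 0.1094

P(strong preparation | high score, easy paper) ≈ 0.1094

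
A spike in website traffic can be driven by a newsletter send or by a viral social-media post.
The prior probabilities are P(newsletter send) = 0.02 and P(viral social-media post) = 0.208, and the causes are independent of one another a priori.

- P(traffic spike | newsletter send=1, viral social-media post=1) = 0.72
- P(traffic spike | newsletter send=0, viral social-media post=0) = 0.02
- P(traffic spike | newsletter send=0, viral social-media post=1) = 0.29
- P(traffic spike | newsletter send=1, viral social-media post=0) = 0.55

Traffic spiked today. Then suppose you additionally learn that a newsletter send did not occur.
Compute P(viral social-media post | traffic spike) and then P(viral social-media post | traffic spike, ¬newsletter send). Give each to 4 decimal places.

By total probability over the 4 (newsletter send, viral social-media post) configurations:
  P(traffic spike) = 0.02×0.98×0.792 + 0.29×0.98×0.208 + 0.55×0.02×0.792 + 0.72×0.02×0.208
        = 0.015523 + 0.059114 + 0.008712 + 0.002995 = 0.086344
Keeping only the viral social-media post-present terms gives 0.062109, so
  P(viral social-media post | traffic spike) = 0.062109 / 0.086344 ≈ 0.7193

Now condition on the additional information:
By total probability over both values of viral social-media post:
  P(traffic spike | ¬newsletter send) = 0.02×0.792 + 0.29×0.208
        = 0.015840 + 0.060320 = 0.076160
Keeping only the viral social-media post-present terms gives 0.060320, so
  P(viral social-media post | traffic spike, ¬newsletter send) = 0.060320 / 0.076160 ≈ 0.7920

P(viral social-media post | traffic spike) ≈ 0.7193; P(viral social-media post | traffic spike, ¬newsletter send) ≈ 0.7920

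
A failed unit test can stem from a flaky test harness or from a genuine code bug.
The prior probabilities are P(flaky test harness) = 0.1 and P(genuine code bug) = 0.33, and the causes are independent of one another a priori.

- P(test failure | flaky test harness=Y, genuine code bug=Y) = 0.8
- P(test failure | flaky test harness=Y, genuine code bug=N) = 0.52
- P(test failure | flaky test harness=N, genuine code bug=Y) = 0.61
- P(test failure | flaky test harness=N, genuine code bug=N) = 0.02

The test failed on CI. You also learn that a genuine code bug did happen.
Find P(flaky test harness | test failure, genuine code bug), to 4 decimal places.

P(flaky test harness | test failure, genuine code bug) ≈ 0.1272

P(test failure | genuine code bug) = 0.61·0.9 + 0.8·0.1 = 0.549000 + 0.080000 = 0.629000
Restricting to configurations with flaky test harness present: 0.8·0.1 = 0.080000.
P(flaky test harness | test failure, genuine code bug) = 0.080000 / 0.629000 ≈ 0.1272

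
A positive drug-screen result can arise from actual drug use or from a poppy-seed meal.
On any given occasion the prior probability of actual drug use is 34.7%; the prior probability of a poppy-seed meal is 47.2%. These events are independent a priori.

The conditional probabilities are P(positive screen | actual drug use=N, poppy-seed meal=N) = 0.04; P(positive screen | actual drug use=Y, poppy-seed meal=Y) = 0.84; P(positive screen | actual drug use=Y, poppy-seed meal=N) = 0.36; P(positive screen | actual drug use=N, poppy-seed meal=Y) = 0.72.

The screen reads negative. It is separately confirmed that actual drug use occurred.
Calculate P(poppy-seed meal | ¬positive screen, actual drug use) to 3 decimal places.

Enumerate both values of poppy-seed meal and weight by the priors:
  P(¬positive screen | actual drug use) = 0.64×0.528 + 0.16×0.472
        = 0.337920 + 0.075520 = 0.413440
Configurations with poppy-seed meal contribute 0.075520, so
  P(poppy-seed meal | ¬positive screen, actual drug use) = 0.075520 / 0.413440 ≈ 0.183

P(poppy-seed meal | ¬positive screen, actual drug use) ≈ 0.183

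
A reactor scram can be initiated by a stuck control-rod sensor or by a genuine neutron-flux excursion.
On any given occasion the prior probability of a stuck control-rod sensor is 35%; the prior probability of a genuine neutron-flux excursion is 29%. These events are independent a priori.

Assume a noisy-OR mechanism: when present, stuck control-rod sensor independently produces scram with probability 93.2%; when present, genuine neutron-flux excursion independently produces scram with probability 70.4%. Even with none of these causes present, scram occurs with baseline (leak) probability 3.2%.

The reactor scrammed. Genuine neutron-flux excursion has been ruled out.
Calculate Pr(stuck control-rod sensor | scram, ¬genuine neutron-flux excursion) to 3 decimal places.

Under noisy-OR, P(scram | causes) = 1 − (1−0.032)·∏(1−qᵢ) over the active causes.
P(scram | ¬genuine neutron-flux excursion) = 0.032*0.65 + 0.934176*0.35 = 0.020800 + 0.326962 = 0.347762
Restricting to configurations with stuck control-rod sensor present: 0.934176*0.35 = 0.326962.
Hence the posterior is 0.326962/0.347762 ≈ 0.940.

Pr(stuck control-rod sensor | scram, ¬genuine neutron-flux excursion) ≈ 0.940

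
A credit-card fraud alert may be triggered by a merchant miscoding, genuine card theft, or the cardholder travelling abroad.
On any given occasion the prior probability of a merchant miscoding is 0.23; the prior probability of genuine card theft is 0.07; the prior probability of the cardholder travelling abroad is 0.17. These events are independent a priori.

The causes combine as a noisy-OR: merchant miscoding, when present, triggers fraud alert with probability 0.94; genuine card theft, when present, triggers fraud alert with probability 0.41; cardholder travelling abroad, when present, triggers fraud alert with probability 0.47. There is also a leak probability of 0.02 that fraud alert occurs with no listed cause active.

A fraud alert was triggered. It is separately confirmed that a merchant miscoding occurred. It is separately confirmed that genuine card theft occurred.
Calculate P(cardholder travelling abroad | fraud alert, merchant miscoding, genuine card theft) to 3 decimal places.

Under noisy-OR, P(fraud alert | causes) = 1 − (1−0.02)·∏(1−qᵢ) over the active causes.
Numerator (weight on configurations with cardholder travelling abroad): 0.981613·0.17 = 0.166874
The normalizing constant is 0.965308·0.83 + 0.981613·0.17 = 0.968080
Posterior = 0.166874 / 0.968080 ≈ 0.172

P(cardholder travelling abroad | fraud alert, merchant miscoding, genuine card theft) ≈ 0.172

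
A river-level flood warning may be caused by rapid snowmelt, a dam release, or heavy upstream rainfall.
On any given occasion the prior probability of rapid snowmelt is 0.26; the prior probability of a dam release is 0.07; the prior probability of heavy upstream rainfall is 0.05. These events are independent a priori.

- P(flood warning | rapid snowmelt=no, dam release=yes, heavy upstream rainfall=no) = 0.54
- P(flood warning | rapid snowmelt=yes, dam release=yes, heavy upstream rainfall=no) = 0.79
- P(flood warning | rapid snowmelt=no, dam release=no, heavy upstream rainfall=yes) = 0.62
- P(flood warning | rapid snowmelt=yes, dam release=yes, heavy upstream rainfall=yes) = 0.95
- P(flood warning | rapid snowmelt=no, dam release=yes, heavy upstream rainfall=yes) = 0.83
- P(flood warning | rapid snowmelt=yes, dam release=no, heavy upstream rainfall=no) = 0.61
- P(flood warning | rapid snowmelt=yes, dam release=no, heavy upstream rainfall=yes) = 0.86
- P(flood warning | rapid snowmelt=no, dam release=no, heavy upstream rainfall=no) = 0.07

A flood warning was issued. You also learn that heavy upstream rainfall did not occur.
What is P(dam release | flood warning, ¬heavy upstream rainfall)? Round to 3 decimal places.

Weight on dam release=true, given the evidence: 0.027972 + 0.014378 = 0.042350
Denominator P(flood warning | ¬heavy upstream rainfall): 0.07*0.74*0.93 + 0.54*0.74*0.07 + 0.61*0.26*0.93 + 0.79*0.26*0.07 = 0.238022
Posterior = 0.042350 / 0.238022 ≈ 0.178

P(dam release | flood warning, ¬heavy upstream rainfall) ≈ 0.178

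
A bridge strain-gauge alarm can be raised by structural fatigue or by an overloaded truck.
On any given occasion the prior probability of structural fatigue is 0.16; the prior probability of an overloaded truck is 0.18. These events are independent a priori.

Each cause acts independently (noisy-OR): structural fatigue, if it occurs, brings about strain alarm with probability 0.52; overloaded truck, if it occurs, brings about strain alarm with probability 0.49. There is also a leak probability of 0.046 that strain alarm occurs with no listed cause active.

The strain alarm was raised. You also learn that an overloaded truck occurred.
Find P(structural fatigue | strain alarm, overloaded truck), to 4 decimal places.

Under noisy-OR, P(strain alarm | causes) = 1 − (1−0.046)·∏(1−qᵢ) over the active causes.
Numerator (weight on configurations with structural fatigue): 0.766461*0.16 = 0.122634
Denominator P(strain alarm | overloaded truck): 0.51346*0.84 + 0.766461*0.16 = 0.553940
P(structural fatigue | strain alarm, overloaded truck) = 0.122634/0.553940 ≈ 0.2214

P(structural fatigue | strain alarm, overloaded truck) ≈ 0.2214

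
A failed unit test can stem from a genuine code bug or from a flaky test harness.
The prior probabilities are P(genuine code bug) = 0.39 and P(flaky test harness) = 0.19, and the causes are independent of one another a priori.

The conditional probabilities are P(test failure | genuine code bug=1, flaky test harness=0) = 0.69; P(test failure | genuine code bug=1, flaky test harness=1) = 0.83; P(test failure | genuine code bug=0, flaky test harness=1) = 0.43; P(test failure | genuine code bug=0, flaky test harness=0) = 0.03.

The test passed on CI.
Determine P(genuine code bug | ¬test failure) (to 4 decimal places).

Weight on genuine code bug=true, given the evidence: 0.097929 + 0.012597 = 0.110526
The normalizing constant is 0.97·0.61·0.81 + 0.57·0.61·0.19 + 0.31·0.39·0.81 + 0.17·0.39·0.19 = 0.655866
P(genuine code bug | ¬test failure) = 0.110526/0.655866 ≈ 0.1685

P(genuine code bug | ¬test failure) ≈ 0.1685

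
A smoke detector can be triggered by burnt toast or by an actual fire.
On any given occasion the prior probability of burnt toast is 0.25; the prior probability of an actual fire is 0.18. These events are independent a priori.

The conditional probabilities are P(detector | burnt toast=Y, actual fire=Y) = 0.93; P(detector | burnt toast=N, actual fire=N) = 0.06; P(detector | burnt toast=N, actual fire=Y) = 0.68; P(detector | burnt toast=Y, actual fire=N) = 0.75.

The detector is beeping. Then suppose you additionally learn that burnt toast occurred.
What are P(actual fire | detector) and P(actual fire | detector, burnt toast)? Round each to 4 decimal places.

P(actual fire | detector) ≈ 0.4121; P(actual fire | detector, burnt toast) ≈ 0.2140

Numerator (weight on configurations with actual fire): 0.091800 + 0.041850 = 0.133650
Normalizer over all consistent configurations: 0.06·0.75·0.82 + 0.68·0.75·0.18 + 0.75·0.25·0.82 + 0.93·0.25·0.18 = 0.324300
Posterior = 0.133650 / 0.324300 ≈ 0.4121

Now also conditioning on burnt toast=true:
P(detector | burnt toast) = 0.75×0.82 + 0.93×0.18 = 0.615000 + 0.167400 = 0.782400
Restricting to configurations with actual fire present: 0.93×0.18 = 0.167400.
So P(actual fire | detector, burnt toast) = 0.167400/0.782400 ≈ 0.2140.
Conditioning on burnt toast lowers the posterior on actual fire: the classic explaining-away effect in a common-effect structure.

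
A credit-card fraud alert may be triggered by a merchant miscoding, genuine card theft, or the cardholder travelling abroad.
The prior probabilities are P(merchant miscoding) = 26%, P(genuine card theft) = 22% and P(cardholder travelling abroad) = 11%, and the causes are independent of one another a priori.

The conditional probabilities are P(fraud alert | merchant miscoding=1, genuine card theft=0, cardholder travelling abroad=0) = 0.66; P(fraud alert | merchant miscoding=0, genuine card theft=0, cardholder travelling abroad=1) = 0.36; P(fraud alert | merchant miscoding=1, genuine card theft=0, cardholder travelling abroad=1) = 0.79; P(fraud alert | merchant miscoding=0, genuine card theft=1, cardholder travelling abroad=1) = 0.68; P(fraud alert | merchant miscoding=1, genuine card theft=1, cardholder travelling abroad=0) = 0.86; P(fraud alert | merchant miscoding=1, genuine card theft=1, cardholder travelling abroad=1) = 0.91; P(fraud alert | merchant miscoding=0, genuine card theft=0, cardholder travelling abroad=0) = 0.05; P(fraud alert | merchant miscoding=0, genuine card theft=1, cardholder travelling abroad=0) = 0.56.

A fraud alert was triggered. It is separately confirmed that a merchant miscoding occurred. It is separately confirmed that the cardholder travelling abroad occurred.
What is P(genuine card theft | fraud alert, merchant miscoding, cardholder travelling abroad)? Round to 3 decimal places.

P(fraud alert | merchant miscoding, cardholder travelling abroad) = 0.79×0.78 + 0.91×0.22 = 0.616200 + 0.200200 = 0.816400
The genuine card theft-present share is 0.91×0.22 = 0.200200.
So P(genuine card theft | fraud alert, merchant miscoding, cardholder travelling abroad) = 0.200200/0.816400 ≈ 0.245.

P(genuine card theft | fraud alert, merchant miscoding, cardholder travelling abroad) ≈ 0.245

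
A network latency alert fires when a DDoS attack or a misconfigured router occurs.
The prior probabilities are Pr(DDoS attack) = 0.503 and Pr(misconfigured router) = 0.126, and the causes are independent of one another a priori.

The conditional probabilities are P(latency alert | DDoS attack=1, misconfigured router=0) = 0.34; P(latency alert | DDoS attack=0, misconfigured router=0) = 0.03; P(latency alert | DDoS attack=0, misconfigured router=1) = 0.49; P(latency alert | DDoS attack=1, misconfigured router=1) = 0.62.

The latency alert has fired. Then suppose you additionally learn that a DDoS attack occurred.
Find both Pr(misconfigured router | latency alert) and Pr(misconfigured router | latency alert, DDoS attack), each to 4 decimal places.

Pr(misconfigured router | latency alert) ≈ 0.3010; Pr(misconfigured router | latency alert, DDoS attack) ≈ 0.2082

Enumerate the 4 (DDoS attack, misconfigured router) configurations and weight by the priors:
  P(latency alert) = 0.03·0.497·0.874 + 0.49·0.497·0.126 + 0.34·0.503·0.874 + 0.62·0.503·0.126
        = 0.013031 + 0.030685 + 0.149471 + 0.039294 = 0.232481
Configurations with misconfigured router contribute 0.069979, so
  P(misconfigured router | latency alert) = 0.069979 / 0.232481 ≈ 0.3010

With the extra evidence:
Sum P(latency alert|·) weighted by the priors over both values of misconfigured router:
  P(latency alert | DDoS attack) = 0.34*0.874 + 0.62*0.126
        = 0.297160 + 0.078120 = 0.375280
Keeping only the misconfigured router-present terms gives 0.078120, so
  P(misconfigured router | latency alert, DDoS attack) = 0.078120 / 0.375280 ≈ 0.2082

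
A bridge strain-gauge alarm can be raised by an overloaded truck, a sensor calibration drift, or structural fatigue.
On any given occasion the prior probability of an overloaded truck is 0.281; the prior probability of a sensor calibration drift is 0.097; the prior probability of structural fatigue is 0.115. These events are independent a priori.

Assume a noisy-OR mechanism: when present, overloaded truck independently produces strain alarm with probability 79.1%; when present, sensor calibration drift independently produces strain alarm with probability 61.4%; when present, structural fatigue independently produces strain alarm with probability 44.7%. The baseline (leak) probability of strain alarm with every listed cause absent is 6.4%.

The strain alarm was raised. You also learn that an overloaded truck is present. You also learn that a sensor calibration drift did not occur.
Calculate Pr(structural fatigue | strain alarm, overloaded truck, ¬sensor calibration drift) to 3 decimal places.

Pr(structural fatigue | strain alarm, overloaded truck, ¬sensor calibration drift) ≈ 0.126

Under noisy-OR, P(strain alarm | causes) = 1 − (1−0.064)·∏(1−qᵢ) over the active causes.
Enumerate both values of structural fatigue and weight by the priors:
  P(strain alarm | overloaded truck, ¬sensor calibration drift) = 0.804376·0.885 + 0.89182·0.115
        = 0.711873 + 0.102559 = 0.814432
Configurations with structural fatigue contribute 0.102559, so
  P(structural fatigue | strain alarm, overloaded truck, ¬sensor calibration drift) = 0.102559 / 0.814432 ≈ 0.126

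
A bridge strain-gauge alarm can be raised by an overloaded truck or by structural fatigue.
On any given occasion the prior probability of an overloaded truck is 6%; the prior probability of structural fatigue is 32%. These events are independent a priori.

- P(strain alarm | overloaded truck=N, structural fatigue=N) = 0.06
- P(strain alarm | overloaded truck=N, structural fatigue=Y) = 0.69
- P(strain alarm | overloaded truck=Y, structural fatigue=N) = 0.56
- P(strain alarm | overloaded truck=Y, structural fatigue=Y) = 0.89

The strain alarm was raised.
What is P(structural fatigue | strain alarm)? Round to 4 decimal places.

P(strain alarm) = 0.06·0.94·0.68 + 0.69·0.94·0.32 + 0.56·0.06·0.68 + 0.89·0.06·0.32 = 0.038352 + 0.207552 + 0.022848 + 0.017088 = 0.285840
Restricting to configurations with structural fatigue present: 0.207552 + 0.017088 = 0.224640.
P(structural fatigue | strain alarm) = 0.224640 / 0.285840 ≈ 0.7859

P(structural fatigue | strain alarm) ≈ 0.7859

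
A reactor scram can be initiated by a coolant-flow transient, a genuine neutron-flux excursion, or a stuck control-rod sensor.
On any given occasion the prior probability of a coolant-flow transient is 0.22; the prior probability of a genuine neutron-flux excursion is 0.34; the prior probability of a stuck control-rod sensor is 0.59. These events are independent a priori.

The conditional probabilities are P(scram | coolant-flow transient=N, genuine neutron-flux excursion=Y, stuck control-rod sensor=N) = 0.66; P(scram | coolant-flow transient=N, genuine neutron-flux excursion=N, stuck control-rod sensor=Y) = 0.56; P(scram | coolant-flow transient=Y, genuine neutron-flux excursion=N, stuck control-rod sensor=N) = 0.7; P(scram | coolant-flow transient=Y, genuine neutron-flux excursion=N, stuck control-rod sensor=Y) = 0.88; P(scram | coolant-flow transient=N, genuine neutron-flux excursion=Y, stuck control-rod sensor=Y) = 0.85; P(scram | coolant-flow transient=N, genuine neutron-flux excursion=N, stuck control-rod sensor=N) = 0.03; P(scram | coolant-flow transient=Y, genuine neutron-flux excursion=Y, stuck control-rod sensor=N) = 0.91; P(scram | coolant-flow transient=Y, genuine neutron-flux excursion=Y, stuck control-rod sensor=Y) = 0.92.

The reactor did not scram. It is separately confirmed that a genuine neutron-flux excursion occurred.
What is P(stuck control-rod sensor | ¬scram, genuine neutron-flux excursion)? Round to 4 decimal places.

P(stuck control-rod sensor | ¬scram, genuine neutron-flux excursion) ≈ 0.4046

Weight on stuck control-rod sensor=true, given the evidence: 0.069030 + 0.010384 = 0.079414
The normalizing constant is 0.34×0.78×0.41 + 0.15×0.78×0.59 + 0.09×0.22×0.41 + 0.08×0.22×0.59 = 0.196264
Posterior = 0.079414 / 0.196264 ≈ 0.4046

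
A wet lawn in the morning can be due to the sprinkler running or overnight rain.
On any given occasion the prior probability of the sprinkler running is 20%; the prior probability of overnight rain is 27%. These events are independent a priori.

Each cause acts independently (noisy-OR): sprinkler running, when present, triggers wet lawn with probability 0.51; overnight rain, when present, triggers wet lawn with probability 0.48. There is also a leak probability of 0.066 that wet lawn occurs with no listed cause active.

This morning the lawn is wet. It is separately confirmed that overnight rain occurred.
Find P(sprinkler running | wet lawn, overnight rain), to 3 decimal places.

P(sprinkler running | wet lawn, overnight rain) ≈ 0.270

Under noisy-OR, P(wet lawn | causes) = 1 − (1−0.066)·∏(1−qᵢ) over the active causes.
P(wet lawn | overnight rain) = 0.51432·0.8 + 0.762017·0.2 = 0.411456 + 0.152403 = 0.563859
The sprinkler running-present share is 0.762017·0.2 = 0.152403.
P(sprinkler running | wet lawn, overnight rain) = 0.152403 / 0.563859 ≈ 0.270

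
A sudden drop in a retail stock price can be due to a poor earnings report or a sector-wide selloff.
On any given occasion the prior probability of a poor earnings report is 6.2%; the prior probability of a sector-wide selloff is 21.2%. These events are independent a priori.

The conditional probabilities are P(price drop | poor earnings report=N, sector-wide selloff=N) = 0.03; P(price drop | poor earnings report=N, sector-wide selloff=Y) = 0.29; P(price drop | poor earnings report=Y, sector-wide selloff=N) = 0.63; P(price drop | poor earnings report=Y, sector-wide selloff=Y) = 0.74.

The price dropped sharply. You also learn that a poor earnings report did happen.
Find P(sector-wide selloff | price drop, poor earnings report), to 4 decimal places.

P(price drop | poor earnings report) = 0.63*0.788 + 0.74*0.212 = 0.496440 + 0.156880 = 0.653320
Restricting to configurations with sector-wide selloff present: 0.74*0.212 = 0.156880.
P(sector-wide selloff | price drop, poor earnings report) = 0.156880 / 0.653320 ≈ 0.2401

P(sector-wide selloff | price drop, poor earnings report) ≈ 0.2401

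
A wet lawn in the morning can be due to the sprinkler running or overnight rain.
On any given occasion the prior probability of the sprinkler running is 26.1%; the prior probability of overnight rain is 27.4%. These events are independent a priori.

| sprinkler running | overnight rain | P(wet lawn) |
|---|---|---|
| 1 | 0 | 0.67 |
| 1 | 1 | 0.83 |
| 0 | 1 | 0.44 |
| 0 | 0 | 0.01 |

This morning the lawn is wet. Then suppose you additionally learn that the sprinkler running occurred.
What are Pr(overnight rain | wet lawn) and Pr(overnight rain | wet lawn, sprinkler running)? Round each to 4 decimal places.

Pr(overnight rain | wet lawn) ≈ 0.5287; Pr(overnight rain | wet lawn, sprinkler running) ≈ 0.3186

P(wet lawn) = 0.01·0.739·0.726 + 0.44·0.739·0.274 + 0.67·0.261·0.726 + 0.83·0.261·0.274 = 0.005365 + 0.089094 + 0.126956 + 0.059357 = 0.280772
The overnight rain-present share is 0.089094 + 0.059357 = 0.148451.
Hence the posterior is 0.148451/0.280772 ≈ 0.5287.

Now also conditioning on sprinkler running=true:
Numerator (weight on configurations with overnight rain): 0.83*0.274 = 0.227420
Denominator P(wet lawn | sprinkler running): 0.67*0.726 + 0.83*0.274 = 0.713840
P(overnight rain | wet lawn, sprinkler running) = 0.227420/0.713840 ≈ 0.3186
Conditioning on sprinkler running lowers the posterior on overnight rain: the classic explaining-away effect in a common-effect structure.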